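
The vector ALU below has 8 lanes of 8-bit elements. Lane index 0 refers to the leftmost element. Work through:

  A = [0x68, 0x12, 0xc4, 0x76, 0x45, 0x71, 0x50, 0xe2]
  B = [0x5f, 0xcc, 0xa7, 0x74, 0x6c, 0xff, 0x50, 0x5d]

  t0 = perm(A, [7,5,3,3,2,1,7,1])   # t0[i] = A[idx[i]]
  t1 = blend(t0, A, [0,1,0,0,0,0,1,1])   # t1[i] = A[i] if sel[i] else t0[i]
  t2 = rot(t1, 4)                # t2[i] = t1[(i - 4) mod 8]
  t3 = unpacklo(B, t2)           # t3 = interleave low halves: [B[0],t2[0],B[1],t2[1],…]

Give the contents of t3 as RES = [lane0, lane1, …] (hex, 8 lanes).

  t0: e2 71 76 76 c4 12 e2 12
  t1: e2 12 76 76 c4 12 50 e2
  t2: c4 12 50 e2 e2 12 76 76
  t3: 5f c4 cc 12 a7 50 74 e2

RES = [0x5f, 0xc4, 0xcc, 0x12, 0xa7, 0x50, 0x74, 0xe2]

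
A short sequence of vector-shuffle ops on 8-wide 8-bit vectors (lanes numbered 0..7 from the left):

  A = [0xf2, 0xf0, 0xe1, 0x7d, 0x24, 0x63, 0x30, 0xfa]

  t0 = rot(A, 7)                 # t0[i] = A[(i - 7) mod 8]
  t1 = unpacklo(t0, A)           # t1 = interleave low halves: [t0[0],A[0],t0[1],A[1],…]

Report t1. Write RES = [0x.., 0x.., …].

  t0: f0 e1 7d 24 63 30 fa f2
  t1: f0 f2 e1 f0 7d e1 24 7d

RES = [0xf0, 0xf2, 0xe1, 0xf0, 0x7d, 0xe1, 0x24, 0x7d]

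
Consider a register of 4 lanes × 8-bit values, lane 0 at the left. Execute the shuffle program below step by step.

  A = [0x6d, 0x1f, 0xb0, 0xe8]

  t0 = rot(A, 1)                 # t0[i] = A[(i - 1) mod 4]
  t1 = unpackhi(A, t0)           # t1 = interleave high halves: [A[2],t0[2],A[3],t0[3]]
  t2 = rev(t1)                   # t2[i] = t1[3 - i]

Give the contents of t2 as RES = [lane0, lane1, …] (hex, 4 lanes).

  t0: e8 6d 1f b0
  t1: b0 1f e8 b0
  t2: b0 e8 1f b0

RES = [ 0xb0  0xe8  0x1f  0xb0 ]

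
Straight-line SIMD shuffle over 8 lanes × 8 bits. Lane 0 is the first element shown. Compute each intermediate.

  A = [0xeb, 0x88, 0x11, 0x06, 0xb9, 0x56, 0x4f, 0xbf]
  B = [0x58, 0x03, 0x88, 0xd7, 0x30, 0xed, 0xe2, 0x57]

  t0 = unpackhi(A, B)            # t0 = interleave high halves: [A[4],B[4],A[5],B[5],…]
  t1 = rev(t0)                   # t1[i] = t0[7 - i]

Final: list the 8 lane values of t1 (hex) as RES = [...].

RES = [ 0x57  0xbf  0xe2  0x4f  0xed  0x56  0x30  0xb9 ]

→ t0 |b9|30|56|ed|4f|e2|bf|57|
→ t1 |57|bf|e2|4f|ed|56|30|b9|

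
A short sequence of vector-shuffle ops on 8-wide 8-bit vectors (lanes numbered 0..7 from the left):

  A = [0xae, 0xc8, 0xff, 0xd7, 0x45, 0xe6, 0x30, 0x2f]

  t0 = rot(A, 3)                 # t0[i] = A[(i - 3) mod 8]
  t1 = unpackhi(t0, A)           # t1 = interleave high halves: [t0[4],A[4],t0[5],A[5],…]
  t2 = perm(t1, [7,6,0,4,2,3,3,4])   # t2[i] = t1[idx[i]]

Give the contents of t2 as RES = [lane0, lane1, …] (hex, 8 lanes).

RES = [0x2f, 0x45, 0xc8, 0xd7, 0xff, 0xe6, 0xe6, 0xd7]

t0 = [0xe6, 0x30, 0x2f, 0xae, 0xc8, 0xff, 0xd7, 0x45]
t1 = [0xc8, 0x45, 0xff, 0xe6, 0xd7, 0x30, 0x45, 0x2f]
t2 = [0x2f, 0x45, 0xc8, 0xd7, 0xff, 0xe6, 0xe6, 0xd7]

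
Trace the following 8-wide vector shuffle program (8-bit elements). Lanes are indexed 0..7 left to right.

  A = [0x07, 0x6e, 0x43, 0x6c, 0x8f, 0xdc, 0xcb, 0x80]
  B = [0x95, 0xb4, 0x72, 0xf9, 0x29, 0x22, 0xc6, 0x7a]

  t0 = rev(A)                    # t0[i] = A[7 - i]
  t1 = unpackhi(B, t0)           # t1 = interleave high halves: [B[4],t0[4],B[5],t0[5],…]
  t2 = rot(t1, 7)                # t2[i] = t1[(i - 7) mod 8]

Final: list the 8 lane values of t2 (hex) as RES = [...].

t0 = [0x80, 0xcb, 0xdc, 0x8f, 0x6c, 0x43, 0x6e, 0x07]
t1 = [0x29, 0x6c, 0x22, 0x43, 0xc6, 0x6e, 0x7a, 0x07]
t2 = [0x6c, 0x22, 0x43, 0xc6, 0x6e, 0x7a, 0x07, 0x29]

RES = [0x6c, 0x22, 0x43, 0xc6, 0x6e, 0x7a, 0x07, 0x29]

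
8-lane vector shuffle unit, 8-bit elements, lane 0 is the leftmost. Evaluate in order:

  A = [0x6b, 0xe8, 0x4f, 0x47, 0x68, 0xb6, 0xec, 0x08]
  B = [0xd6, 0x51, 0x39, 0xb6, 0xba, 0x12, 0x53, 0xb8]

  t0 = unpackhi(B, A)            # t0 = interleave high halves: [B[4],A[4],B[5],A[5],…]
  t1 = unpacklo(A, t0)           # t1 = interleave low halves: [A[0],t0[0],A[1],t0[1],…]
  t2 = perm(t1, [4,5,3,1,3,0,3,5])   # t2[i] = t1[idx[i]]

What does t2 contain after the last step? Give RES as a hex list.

→ t0 |ba|68|12|b6|53|ec|b8|08|
→ t1 |6b|ba|e8|68|4f|12|47|b6|
→ t2 |4f|12|68|ba|68|6b|68|12|

RES = [ 0x4f  0x12  0x68  0xba  0x68  0x6b  0x68  0x12 ]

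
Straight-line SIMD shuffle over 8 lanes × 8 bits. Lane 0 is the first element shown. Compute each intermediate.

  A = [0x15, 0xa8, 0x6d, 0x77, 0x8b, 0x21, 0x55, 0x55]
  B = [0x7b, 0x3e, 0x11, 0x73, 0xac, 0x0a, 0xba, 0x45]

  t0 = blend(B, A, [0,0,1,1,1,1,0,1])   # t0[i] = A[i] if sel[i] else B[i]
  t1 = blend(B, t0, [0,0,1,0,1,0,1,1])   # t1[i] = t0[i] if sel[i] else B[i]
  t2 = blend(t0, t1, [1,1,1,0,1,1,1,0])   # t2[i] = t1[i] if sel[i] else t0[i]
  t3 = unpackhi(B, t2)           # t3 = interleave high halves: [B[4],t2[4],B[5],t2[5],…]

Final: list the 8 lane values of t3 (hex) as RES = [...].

→ t0 |7b|3e|6d|77|8b|21|ba|55|
→ t1 |7b|3e|6d|73|8b|0a|ba|55|
→ t2 |7b|3e|6d|77|8b|0a|ba|55|
→ t3 |ac|8b|0a|0a|ba|ba|45|55|

RES = [ 0xac  0x8b  0x0a  0x0a  0xba  0xba  0x45  0x55 ]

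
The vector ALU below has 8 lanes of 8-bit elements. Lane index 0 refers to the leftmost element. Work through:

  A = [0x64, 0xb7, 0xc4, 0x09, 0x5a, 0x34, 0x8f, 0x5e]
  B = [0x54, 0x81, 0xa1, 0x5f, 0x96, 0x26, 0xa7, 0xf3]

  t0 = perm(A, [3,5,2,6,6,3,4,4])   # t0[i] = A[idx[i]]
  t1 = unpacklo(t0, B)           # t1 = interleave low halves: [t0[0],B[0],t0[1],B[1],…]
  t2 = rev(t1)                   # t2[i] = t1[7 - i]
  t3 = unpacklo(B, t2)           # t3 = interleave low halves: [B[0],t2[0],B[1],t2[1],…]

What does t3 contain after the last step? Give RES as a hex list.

t0 = [0x09, 0x34, 0xc4, 0x8f, 0x8f, 0x09, 0x5a, 0x5a]
t1 = [0x09, 0x54, 0x34, 0x81, 0xc4, 0xa1, 0x8f, 0x5f]
t2 = [0x5f, 0x8f, 0xa1, 0xc4, 0x81, 0x34, 0x54, 0x09]
t3 = [0x54, 0x5f, 0x81, 0x8f, 0xa1, 0xa1, 0x5f, 0xc4]

RES = [ 0x54  0x5f  0x81  0x8f  0xa1  0xa1  0x5f  0xc4 ]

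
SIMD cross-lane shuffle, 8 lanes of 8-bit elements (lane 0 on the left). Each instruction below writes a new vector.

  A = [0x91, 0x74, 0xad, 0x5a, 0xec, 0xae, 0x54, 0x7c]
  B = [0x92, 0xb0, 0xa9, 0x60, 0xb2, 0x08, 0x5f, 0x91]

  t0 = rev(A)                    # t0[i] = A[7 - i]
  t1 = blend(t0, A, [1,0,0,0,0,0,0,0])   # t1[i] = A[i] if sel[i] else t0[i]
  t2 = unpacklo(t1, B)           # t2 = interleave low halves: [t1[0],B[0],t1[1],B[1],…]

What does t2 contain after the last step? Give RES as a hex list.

t0 = [0x7c, 0x54, 0xae, 0xec, 0x5a, 0xad, 0x74, 0x91]
t1 = [0x91, 0x54, 0xae, 0xec, 0x5a, 0xad, 0x74, 0x91]
t2 = [0x91, 0x92, 0x54, 0xb0, 0xae, 0xa9, 0xec, 0x60]

RES = [ 0x91  0x92  0x54  0xb0  0xae  0xa9  0xec  0x60 ]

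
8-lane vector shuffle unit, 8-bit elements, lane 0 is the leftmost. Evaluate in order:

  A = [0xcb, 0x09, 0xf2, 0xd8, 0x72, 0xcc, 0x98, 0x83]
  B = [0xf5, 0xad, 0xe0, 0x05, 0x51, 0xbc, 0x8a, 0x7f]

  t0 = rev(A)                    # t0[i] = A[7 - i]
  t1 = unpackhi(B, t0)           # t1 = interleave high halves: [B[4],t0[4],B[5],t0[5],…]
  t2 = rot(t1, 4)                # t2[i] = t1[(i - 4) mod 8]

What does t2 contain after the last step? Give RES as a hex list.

  t0: 83 98 cc 72 d8 f2 09 cb
  t1: 51 d8 bc f2 8a 09 7f cb
  t2: 8a 09 7f cb 51 d8 bc f2

RES = [ 0x8a  0x09  0x7f  0xcb  0x51  0xd8  0xbc  0xf2 ]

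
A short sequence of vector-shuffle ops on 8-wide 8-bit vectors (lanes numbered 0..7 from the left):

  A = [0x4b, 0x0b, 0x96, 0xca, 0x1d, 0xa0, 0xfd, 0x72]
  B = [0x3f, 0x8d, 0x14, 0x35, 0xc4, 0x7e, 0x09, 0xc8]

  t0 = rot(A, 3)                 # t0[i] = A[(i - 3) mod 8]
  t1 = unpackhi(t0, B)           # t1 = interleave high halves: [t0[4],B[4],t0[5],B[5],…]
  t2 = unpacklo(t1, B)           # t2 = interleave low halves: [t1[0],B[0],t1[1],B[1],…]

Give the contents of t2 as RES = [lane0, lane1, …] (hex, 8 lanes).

→ t0 |a0|fd|72|4b|0b|96|ca|1d|
→ t1 |0b|c4|96|7e|ca|09|1d|c8|
→ t2 |0b|3f|c4|8d|96|14|7e|35|

RES = [ 0x0b  0x3f  0xc4  0x8d  0x96  0x14  0x7e  0x35 ]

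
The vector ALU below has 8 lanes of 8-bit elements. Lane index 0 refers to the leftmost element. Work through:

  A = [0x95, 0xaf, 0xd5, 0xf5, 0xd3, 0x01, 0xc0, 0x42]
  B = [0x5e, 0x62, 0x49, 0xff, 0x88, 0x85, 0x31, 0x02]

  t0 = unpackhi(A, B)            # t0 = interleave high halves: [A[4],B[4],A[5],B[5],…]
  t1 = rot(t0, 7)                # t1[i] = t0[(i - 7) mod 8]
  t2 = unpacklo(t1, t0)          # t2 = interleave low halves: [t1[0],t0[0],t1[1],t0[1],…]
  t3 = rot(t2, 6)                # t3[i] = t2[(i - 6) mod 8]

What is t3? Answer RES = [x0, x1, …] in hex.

RES = [ 0x01  0x88  0x85  0x01  0xc0  0x85  0x88  0xd3 ]

t0 = [0xd3, 0x88, 0x01, 0x85, 0xc0, 0x31, 0x42, 0x02]
t1 = [0x88, 0x01, 0x85, 0xc0, 0x31, 0x42, 0x02, 0xd3]
t2 = [0x88, 0xd3, 0x01, 0x88, 0x85, 0x01, 0xc0, 0x85]
t3 = [0x01, 0x88, 0x85, 0x01, 0xc0, 0x85, 0x88, 0xd3]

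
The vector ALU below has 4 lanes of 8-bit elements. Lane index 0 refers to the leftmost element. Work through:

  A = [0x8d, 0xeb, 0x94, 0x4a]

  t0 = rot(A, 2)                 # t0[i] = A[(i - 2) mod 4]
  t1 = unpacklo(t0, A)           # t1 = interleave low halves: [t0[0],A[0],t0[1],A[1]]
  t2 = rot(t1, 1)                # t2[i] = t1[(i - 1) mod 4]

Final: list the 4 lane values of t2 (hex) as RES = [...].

RES = [ 0xeb  0x94  0x8d  0x4a ]

  t0: 94 4a 8d eb
  t1: 94 8d 4a eb
  t2: eb 94 8d 4a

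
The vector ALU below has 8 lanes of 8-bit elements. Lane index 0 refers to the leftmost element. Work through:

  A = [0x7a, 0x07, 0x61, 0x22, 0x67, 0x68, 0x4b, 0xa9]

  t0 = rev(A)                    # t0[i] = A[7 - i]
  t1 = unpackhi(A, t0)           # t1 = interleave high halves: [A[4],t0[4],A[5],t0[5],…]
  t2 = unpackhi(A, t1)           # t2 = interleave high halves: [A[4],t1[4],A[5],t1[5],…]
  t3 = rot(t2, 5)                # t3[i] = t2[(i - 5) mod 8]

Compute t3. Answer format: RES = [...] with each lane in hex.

RES = [0x07, 0x4b, 0xa9, 0xa9, 0x7a, 0x67, 0x4b, 0x68]

  t0: a9 4b 68 67 22 61 07 7a
  t1: 67 22 68 61 4b 07 a9 7a
  t2: 67 4b 68 07 4b a9 a9 7a
  t3: 07 4b a9 a9 7a 67 4b 68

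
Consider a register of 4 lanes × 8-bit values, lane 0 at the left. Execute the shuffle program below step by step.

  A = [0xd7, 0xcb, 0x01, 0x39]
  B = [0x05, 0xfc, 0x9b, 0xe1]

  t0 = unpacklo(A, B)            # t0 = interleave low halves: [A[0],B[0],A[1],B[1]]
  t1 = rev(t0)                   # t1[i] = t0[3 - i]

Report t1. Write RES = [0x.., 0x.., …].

→ t0 |d7|05|cb|fc|
→ t1 |fc|cb|05|d7|

RES = [ 0xfc  0xcb  0x05  0xd7 ]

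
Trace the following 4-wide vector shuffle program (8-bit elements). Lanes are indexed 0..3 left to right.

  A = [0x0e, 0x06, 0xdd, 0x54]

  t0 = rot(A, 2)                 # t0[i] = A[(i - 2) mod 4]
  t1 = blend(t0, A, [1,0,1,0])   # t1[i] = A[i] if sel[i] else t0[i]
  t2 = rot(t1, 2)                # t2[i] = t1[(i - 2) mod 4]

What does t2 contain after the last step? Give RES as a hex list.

→ t0 |dd|54|0e|06|
→ t1 |0e|54|dd|06|
→ t2 |dd|06|0e|54|

RES = [0xdd, 0x06, 0x0e, 0x54]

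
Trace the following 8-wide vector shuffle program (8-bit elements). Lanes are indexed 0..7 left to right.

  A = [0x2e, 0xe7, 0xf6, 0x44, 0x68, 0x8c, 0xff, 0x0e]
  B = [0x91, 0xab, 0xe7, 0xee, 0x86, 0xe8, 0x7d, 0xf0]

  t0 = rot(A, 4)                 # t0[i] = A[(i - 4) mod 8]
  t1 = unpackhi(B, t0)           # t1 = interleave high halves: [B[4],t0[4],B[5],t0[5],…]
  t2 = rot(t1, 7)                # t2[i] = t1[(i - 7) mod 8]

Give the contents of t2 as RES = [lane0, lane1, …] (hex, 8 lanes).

  t0: 68 8c ff 0e 2e e7 f6 44
  t1: 86 2e e8 e7 7d f6 f0 44
  t2: 2e e8 e7 7d f6 f0 44 86

RES = [ 0x2e  0xe8  0xe7  0x7d  0xf6  0xf0  0x44  0x86 ]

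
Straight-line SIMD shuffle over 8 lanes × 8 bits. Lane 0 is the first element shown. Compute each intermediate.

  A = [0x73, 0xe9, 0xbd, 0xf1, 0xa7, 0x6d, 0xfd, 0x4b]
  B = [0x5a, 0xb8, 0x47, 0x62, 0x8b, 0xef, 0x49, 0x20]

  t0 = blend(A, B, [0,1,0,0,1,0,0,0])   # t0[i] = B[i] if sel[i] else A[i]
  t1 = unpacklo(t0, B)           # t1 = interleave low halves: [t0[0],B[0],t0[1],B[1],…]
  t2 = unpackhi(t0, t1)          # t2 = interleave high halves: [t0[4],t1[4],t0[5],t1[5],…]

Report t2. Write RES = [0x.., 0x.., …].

RES = [0x8b, 0xbd, 0x6d, 0x47, 0xfd, 0xf1, 0x4b, 0x62]

t0 = [0x73, 0xb8, 0xbd, 0xf1, 0x8b, 0x6d, 0xfd, 0x4b]
t1 = [0x73, 0x5a, 0xb8, 0xb8, 0xbd, 0x47, 0xf1, 0x62]
t2 = [0x8b, 0xbd, 0x6d, 0x47, 0xfd, 0xf1, 0x4b, 0x62]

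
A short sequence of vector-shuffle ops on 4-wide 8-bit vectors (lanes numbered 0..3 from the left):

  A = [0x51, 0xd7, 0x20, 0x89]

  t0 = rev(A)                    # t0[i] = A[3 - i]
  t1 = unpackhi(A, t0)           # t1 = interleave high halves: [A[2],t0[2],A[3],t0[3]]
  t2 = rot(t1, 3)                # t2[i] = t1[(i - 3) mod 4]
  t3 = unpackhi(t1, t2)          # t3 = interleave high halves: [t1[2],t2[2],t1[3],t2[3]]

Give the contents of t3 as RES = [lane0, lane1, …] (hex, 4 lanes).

t0 = [0x89, 0x20, 0xd7, 0x51]
t1 = [0x20, 0xd7, 0x89, 0x51]
t2 = [0xd7, 0x89, 0x51, 0x20]
t3 = [0x89, 0x51, 0x51, 0x20]

RES = [0x89, 0x51, 0x51, 0x20]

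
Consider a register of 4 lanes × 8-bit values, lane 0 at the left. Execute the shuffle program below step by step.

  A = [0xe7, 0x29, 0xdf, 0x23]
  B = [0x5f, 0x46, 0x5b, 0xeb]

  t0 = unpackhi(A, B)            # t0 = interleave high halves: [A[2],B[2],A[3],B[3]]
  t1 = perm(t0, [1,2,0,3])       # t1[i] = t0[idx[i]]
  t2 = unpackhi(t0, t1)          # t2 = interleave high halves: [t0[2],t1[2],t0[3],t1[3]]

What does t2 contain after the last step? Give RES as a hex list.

RES = [0x23, 0xdf, 0xeb, 0xeb]

→ t0 |df|5b|23|eb|
→ t1 |5b|23|df|eb|
→ t2 |23|df|eb|eb|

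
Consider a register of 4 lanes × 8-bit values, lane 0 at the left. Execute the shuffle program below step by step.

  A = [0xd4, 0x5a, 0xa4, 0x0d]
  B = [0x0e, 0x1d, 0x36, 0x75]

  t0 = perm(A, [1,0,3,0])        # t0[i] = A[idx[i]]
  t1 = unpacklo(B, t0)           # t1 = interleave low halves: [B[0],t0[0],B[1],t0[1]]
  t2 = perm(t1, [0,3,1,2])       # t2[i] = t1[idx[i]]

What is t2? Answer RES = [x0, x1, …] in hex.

t0 = [0x5a, 0xd4, 0x0d, 0xd4]
t1 = [0x0e, 0x5a, 0x1d, 0xd4]
t2 = [0x0e, 0xd4, 0x5a, 0x1d]

RES = [0x0e, 0xd4, 0x5a, 0x1d]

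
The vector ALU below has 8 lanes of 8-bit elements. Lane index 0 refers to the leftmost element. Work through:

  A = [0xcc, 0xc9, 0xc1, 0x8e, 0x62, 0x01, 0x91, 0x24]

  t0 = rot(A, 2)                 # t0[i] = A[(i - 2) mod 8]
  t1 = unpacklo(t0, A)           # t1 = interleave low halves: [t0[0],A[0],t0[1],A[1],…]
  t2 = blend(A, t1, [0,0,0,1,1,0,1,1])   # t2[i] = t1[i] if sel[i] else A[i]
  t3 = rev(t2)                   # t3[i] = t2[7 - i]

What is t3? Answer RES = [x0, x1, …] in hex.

RES = [0x8e, 0xc9, 0x01, 0xcc, 0xc9, 0xc1, 0xc9, 0xcc]

  t0: 91 24 cc c9 c1 8e 62 01
  t1: 91 cc 24 c9 cc c1 c9 8e
  t2: cc c9 c1 c9 cc 01 c9 8e
  t3: 8e c9 01 cc c9 c1 c9 cc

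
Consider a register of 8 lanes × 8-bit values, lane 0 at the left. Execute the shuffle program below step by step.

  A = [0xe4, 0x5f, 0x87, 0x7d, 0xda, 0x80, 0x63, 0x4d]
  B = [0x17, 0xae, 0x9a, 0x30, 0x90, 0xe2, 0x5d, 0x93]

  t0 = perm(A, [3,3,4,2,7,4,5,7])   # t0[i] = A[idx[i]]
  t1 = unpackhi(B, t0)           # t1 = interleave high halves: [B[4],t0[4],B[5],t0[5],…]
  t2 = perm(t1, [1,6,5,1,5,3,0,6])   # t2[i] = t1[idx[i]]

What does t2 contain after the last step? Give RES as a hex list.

  t0: 7d 7d da 87 4d da 80 4d
  t1: 90 4d e2 da 5d 80 93 4d
  t2: 4d 93 80 4d 80 da 90 93

RES = [ 0x4d  0x93  0x80  0x4d  0x80  0xda  0x90  0x93 ]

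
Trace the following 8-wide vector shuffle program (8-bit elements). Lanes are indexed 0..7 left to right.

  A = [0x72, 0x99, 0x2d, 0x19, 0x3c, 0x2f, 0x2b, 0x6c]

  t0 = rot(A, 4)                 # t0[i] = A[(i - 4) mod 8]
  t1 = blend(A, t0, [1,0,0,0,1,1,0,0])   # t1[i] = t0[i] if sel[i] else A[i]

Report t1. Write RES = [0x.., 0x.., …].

RES = [0x3c, 0x99, 0x2d, 0x19, 0x72, 0x99, 0x2b, 0x6c]

→ t0 |3c|2f|2b|6c|72|99|2d|19|
→ t1 |3c|99|2d|19|72|99|2b|6c|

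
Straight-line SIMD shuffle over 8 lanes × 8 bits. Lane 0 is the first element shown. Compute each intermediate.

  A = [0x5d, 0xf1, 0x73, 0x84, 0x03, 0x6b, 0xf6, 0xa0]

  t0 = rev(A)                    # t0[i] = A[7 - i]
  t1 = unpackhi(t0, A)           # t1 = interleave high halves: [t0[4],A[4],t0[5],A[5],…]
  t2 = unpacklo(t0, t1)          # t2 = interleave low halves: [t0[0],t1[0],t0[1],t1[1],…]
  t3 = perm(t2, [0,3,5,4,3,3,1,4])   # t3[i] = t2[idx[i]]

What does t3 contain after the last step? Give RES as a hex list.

RES = [ 0xa0  0x03  0x73  0x6b  0x03  0x03  0x84  0x6b ]

t0 = [0xa0, 0xf6, 0x6b, 0x03, 0x84, 0x73, 0xf1, 0x5d]
t1 = [0x84, 0x03, 0x73, 0x6b, 0xf1, 0xf6, 0x5d, 0xa0]
t2 = [0xa0, 0x84, 0xf6, 0x03, 0x6b, 0x73, 0x03, 0x6b]
t3 = [0xa0, 0x03, 0x73, 0x6b, 0x03, 0x03, 0x84, 0x6b]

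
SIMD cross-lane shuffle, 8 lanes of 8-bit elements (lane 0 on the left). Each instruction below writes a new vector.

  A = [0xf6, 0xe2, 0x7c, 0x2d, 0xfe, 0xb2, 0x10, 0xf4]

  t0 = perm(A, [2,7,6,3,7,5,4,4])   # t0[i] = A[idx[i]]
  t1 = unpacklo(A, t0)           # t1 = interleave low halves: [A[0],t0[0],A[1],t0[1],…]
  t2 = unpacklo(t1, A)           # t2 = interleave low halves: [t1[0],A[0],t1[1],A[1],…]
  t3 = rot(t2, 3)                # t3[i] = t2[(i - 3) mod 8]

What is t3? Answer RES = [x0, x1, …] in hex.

→ t0 |7c|f4|10|2d|f4|b2|fe|fe|
→ t1 |f6|7c|e2|f4|7c|10|2d|2d|
→ t2 |f6|f6|7c|e2|e2|7c|f4|2d|
→ t3 |7c|f4|2d|f6|f6|7c|e2|e2|

RES = [0x7c, 0xf4, 0x2d, 0xf6, 0xf6, 0x7c, 0xe2, 0xe2]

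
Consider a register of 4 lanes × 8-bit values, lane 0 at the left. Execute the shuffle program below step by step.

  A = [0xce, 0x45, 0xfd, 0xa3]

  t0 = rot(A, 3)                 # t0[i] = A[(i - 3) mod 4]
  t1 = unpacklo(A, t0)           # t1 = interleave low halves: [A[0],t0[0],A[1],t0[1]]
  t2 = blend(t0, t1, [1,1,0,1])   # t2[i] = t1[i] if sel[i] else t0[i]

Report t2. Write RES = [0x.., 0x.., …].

→ t0 |45|fd|a3|ce|
→ t1 |ce|45|45|fd|
→ t2 |ce|45|a3|fd|

RES = [0xce, 0x45, 0xa3, 0xfd]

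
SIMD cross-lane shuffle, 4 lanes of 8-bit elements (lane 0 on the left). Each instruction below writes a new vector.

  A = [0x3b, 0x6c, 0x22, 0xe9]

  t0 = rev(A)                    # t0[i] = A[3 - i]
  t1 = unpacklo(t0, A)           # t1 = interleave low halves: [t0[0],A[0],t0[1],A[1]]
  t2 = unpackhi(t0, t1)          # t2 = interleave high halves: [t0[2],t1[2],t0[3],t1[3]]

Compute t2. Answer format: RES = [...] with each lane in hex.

RES = [ 0x6c  0x22  0x3b  0x6c ]

t0 = [0xe9, 0x22, 0x6c, 0x3b]
t1 = [0xe9, 0x3b, 0x22, 0x6c]
t2 = [0x6c, 0x22, 0x3b, 0x6c]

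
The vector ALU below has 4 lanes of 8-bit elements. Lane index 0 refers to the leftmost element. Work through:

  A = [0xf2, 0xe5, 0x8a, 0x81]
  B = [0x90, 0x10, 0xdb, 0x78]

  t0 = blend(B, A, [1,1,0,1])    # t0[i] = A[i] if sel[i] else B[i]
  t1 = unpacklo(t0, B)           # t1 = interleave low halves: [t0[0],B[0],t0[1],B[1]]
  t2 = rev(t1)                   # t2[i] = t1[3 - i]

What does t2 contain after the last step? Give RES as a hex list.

RES = [ 0x10  0xe5  0x90  0xf2 ]

t0 = [0xf2, 0xe5, 0xdb, 0x81]
t1 = [0xf2, 0x90, 0xe5, 0x10]
t2 = [0x10, 0xe5, 0x90, 0xf2]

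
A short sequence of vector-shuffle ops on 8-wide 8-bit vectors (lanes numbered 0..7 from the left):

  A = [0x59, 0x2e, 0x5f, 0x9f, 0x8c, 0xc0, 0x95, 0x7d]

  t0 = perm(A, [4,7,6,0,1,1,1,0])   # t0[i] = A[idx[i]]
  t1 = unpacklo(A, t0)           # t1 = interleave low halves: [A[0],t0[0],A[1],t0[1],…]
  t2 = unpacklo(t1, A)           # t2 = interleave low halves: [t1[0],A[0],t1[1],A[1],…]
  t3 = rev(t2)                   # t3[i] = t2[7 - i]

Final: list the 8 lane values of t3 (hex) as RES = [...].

t0 = [0x8c, 0x7d, 0x95, 0x59, 0x2e, 0x2e, 0x2e, 0x59]
t1 = [0x59, 0x8c, 0x2e, 0x7d, 0x5f, 0x95, 0x9f, 0x59]
t2 = [0x59, 0x59, 0x8c, 0x2e, 0x2e, 0x5f, 0x7d, 0x9f]
t3 = [0x9f, 0x7d, 0x5f, 0x2e, 0x2e, 0x8c, 0x59, 0x59]

RES = [0x9f, 0x7d, 0x5f, 0x2e, 0x2e, 0x8c, 0x59, 0x59]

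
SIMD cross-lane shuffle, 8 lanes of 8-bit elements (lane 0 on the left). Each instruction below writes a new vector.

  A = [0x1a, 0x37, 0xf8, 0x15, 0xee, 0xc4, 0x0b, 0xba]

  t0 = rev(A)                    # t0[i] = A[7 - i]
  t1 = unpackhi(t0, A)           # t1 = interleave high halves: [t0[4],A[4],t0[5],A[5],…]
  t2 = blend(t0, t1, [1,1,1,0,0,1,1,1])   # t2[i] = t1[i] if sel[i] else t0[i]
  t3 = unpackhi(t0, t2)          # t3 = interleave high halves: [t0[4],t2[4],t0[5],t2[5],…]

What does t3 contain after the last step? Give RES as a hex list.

t0 = [0xba, 0x0b, 0xc4, 0xee, 0x15, 0xf8, 0x37, 0x1a]
t1 = [0x15, 0xee, 0xf8, 0xc4, 0x37, 0x0b, 0x1a, 0xba]
t2 = [0x15, 0xee, 0xf8, 0xee, 0x15, 0x0b, 0x1a, 0xba]
t3 = [0x15, 0x15, 0xf8, 0x0b, 0x37, 0x1a, 0x1a, 0xba]

RES = [0x15, 0x15, 0xf8, 0x0b, 0x37, 0x1a, 0x1a, 0xba]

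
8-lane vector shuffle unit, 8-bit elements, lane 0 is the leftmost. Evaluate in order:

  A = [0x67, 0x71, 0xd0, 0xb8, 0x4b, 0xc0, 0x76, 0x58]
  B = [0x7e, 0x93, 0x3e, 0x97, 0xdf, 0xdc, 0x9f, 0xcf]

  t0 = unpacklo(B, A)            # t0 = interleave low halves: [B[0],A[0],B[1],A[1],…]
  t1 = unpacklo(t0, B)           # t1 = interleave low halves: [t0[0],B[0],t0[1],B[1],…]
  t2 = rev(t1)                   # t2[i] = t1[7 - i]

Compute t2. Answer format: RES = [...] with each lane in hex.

RES = [ 0x97  0x71  0x3e  0x93  0x93  0x67  0x7e  0x7e ]

  t0: 7e 67 93 71 3e d0 97 b8
  t1: 7e 7e 67 93 93 3e 71 97
  t2: 97 71 3e 93 93 67 7e 7e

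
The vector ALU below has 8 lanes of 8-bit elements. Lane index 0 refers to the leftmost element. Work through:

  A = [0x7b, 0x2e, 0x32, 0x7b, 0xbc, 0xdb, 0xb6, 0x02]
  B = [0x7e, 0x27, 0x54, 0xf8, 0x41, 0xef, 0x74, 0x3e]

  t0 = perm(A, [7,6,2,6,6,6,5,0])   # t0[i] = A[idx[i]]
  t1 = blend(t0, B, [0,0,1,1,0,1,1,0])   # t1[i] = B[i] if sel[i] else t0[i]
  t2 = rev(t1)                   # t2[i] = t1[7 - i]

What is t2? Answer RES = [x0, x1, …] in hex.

RES = [ 0x7b  0x74  0xef  0xb6  0xf8  0x54  0xb6  0x02 ]

→ t0 |02|b6|32|b6|b6|b6|db|7b|
→ t1 |02|b6|54|f8|b6|ef|74|7b|
→ t2 |7b|74|ef|b6|f8|54|b6|02|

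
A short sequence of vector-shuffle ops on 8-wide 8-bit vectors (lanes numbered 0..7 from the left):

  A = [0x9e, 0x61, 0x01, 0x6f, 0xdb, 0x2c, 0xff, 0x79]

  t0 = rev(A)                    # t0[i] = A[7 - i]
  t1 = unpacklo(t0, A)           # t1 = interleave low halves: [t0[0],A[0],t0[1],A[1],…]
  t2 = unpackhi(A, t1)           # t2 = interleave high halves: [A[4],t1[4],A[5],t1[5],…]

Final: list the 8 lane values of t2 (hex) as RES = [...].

RES = [0xdb, 0x2c, 0x2c, 0x01, 0xff, 0xdb, 0x79, 0x6f]

t0 = [0x79, 0xff, 0x2c, 0xdb, 0x6f, 0x01, 0x61, 0x9e]
t1 = [0x79, 0x9e, 0xff, 0x61, 0x2c, 0x01, 0xdb, 0x6f]
t2 = [0xdb, 0x2c, 0x2c, 0x01, 0xff, 0xdb, 0x79, 0x6f]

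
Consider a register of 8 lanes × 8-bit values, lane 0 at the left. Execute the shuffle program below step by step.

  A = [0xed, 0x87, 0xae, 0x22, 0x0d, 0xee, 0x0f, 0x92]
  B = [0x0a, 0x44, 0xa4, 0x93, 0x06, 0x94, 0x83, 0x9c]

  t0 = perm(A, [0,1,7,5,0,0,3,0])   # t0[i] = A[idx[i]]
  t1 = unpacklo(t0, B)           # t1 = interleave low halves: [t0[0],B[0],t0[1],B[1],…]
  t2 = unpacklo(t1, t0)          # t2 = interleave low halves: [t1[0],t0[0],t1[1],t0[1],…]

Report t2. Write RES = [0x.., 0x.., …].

RES = [0xed, 0xed, 0x0a, 0x87, 0x87, 0x92, 0x44, 0xee]

  t0: ed 87 92 ee ed ed 22 ed
  t1: ed 0a 87 44 92 a4 ee 93
  t2: ed ed 0a 87 87 92 44 ee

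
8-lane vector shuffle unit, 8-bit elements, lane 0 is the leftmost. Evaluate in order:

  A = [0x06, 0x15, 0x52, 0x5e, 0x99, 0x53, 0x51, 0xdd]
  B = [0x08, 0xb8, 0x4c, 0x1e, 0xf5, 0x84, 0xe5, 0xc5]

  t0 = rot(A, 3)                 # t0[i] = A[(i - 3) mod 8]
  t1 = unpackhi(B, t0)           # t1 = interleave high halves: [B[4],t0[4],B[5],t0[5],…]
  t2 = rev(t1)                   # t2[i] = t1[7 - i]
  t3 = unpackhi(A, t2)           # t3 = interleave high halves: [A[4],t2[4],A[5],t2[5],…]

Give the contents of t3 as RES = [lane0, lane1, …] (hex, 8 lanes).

t0 = [0x53, 0x51, 0xdd, 0x06, 0x15, 0x52, 0x5e, 0x99]
t1 = [0xf5, 0x15, 0x84, 0x52, 0xe5, 0x5e, 0xc5, 0x99]
t2 = [0x99, 0xc5, 0x5e, 0xe5, 0x52, 0x84, 0x15, 0xf5]
t3 = [0x99, 0x52, 0x53, 0x84, 0x51, 0x15, 0xdd, 0xf5]

RES = [0x99, 0x52, 0x53, 0x84, 0x51, 0x15, 0xdd, 0xf5]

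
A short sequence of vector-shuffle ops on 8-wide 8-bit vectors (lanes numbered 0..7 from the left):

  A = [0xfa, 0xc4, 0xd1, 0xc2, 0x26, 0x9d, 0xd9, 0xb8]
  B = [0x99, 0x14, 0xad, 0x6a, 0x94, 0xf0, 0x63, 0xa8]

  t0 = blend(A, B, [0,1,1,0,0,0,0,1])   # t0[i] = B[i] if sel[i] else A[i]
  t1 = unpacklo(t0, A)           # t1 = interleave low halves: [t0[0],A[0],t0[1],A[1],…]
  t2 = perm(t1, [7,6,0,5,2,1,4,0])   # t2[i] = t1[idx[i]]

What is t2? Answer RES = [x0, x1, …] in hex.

t0 = [0xfa, 0x14, 0xad, 0xc2, 0x26, 0x9d, 0xd9, 0xa8]
t1 = [0xfa, 0xfa, 0x14, 0xc4, 0xad, 0xd1, 0xc2, 0xc2]
t2 = [0xc2, 0xc2, 0xfa, 0xd1, 0x14, 0xfa, 0xad, 0xfa]

RES = [ 0xc2  0xc2  0xfa  0xd1  0x14  0xfa  0xad  0xfa ]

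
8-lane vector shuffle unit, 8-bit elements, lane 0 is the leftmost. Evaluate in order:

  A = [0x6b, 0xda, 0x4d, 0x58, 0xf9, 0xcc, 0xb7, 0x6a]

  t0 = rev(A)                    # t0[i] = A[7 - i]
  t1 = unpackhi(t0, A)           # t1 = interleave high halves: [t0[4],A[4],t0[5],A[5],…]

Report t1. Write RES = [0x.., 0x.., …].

→ t0 |6a|b7|cc|f9|58|4d|da|6b|
→ t1 |58|f9|4d|cc|da|b7|6b|6a|

RES = [0x58, 0xf9, 0x4d, 0xcc, 0xda, 0xb7, 0x6b, 0x6a]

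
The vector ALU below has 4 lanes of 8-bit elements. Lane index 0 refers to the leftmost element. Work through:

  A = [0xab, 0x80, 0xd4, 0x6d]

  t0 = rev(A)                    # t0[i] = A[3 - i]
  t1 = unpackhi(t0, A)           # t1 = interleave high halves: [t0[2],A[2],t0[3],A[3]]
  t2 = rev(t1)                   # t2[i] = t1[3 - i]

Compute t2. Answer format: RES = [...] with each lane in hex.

RES = [0x6d, 0xab, 0xd4, 0x80]

  t0: 6d d4 80 ab
  t1: 80 d4 ab 6d
  t2: 6d ab d4 80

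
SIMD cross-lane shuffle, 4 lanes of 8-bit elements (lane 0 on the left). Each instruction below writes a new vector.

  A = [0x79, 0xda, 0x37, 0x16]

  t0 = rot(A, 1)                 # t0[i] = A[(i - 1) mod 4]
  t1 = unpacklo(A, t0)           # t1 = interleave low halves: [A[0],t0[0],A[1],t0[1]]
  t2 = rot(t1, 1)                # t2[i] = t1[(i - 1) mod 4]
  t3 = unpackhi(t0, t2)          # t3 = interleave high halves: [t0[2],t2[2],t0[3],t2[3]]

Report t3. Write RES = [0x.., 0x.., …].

→ t0 |16|79|da|37|
→ t1 |79|16|da|79|
→ t2 |79|79|16|da|
→ t3 |da|16|37|da|

RES = [0xda, 0x16, 0x37, 0xda]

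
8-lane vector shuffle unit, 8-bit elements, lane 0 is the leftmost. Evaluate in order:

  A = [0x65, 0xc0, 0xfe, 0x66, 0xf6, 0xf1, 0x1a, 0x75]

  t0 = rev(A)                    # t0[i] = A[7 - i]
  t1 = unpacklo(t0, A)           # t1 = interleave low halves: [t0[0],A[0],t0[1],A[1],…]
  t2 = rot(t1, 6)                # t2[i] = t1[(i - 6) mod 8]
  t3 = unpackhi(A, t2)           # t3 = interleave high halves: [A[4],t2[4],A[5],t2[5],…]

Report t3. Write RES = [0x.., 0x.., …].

  t0: 75 1a f1 f6 66 fe c0 65
  t1: 75 65 1a c0 f1 fe f6 66
  t2: 1a c0 f1 fe f6 66 75 65
  t3: f6 f6 f1 66 1a 75 75 65

RES = [0xf6, 0xf6, 0xf1, 0x66, 0x1a, 0x75, 0x75, 0x65]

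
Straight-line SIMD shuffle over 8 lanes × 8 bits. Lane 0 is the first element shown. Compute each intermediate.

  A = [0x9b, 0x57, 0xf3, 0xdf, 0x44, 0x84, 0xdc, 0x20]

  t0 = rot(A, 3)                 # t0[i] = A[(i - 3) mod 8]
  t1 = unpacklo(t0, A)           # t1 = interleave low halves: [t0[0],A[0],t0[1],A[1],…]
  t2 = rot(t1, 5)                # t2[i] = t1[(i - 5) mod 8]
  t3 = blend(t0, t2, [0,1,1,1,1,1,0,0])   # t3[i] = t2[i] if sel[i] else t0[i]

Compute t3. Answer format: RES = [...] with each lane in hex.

RES = [ 0x84  0x20  0xf3  0x9b  0xdf  0x84  0xdf  0x44 ]

  t0: 84 dc 20 9b 57 f3 df 44
  t1: 84 9b dc 57 20 f3 9b df
  t2: 57 20 f3 9b df 84 9b dc
  t3: 84 20 f3 9b df 84 df 44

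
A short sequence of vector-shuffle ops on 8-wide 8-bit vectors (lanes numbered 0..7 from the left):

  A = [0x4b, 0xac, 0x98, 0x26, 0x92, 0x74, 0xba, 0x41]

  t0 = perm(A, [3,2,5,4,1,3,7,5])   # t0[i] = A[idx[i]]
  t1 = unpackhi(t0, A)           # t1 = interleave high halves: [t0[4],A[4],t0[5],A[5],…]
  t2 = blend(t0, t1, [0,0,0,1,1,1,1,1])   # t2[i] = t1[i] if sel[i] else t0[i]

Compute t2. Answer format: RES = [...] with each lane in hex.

RES = [0x26, 0x98, 0x74, 0x74, 0x41, 0xba, 0x74, 0x41]

  t0: 26 98 74 92 ac 26 41 74
  t1: ac 92 26 74 41 ba 74 41
  t2: 26 98 74 74 41 ba 74 41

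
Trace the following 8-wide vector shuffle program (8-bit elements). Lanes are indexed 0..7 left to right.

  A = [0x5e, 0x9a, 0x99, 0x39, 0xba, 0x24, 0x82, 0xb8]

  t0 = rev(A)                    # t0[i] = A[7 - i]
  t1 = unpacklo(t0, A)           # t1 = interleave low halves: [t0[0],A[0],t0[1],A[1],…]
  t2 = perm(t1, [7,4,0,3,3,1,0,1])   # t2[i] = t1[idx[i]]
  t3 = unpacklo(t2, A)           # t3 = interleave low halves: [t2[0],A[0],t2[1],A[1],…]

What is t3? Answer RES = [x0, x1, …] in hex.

RES = [0x39, 0x5e, 0x24, 0x9a, 0xb8, 0x99, 0x9a, 0x39]

→ t0 |b8|82|24|ba|39|99|9a|5e|
→ t1 |b8|5e|82|9a|24|99|ba|39|
→ t2 |39|24|b8|9a|9a|5e|b8|5e|
→ t3 |39|5e|24|9a|b8|99|9a|39|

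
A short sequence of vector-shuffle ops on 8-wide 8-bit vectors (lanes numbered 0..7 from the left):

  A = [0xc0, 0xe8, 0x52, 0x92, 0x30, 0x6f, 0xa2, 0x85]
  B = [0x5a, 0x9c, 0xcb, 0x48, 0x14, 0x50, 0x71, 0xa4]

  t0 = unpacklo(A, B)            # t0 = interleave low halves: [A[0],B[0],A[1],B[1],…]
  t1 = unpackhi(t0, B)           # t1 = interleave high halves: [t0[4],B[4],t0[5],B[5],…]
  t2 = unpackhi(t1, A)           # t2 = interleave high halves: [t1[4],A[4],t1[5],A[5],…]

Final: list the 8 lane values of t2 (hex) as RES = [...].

RES = [0x92, 0x30, 0x71, 0x6f, 0x48, 0xa2, 0xa4, 0x85]

t0 = [0xc0, 0x5a, 0xe8, 0x9c, 0x52, 0xcb, 0x92, 0x48]
t1 = [0x52, 0x14, 0xcb, 0x50, 0x92, 0x71, 0x48, 0xa4]
t2 = [0x92, 0x30, 0x71, 0x6f, 0x48, 0xa2, 0xa4, 0x85]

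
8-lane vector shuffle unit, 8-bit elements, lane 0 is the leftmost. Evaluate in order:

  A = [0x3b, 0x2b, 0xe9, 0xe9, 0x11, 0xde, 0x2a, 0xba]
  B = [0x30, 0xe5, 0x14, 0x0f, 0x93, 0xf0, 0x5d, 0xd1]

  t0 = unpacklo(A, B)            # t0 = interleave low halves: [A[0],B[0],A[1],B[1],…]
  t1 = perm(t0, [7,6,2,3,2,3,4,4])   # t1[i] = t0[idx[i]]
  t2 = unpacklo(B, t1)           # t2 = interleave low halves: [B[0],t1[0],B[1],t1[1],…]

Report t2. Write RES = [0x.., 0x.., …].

RES = [ 0x30  0x0f  0xe5  0xe9  0x14  0x2b  0x0f  0xe5 ]

→ t0 |3b|30|2b|e5|e9|14|e9|0f|
→ t1 |0f|e9|2b|e5|2b|e5|e9|e9|
→ t2 |30|0f|e5|e9|14|2b|0f|e5|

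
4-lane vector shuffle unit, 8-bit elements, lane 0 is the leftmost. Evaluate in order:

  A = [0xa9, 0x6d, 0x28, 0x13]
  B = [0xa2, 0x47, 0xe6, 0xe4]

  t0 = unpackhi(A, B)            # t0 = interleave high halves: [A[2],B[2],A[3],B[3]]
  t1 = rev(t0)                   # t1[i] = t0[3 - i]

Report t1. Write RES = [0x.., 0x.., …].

  t0: 28 e6 13 e4
  t1: e4 13 e6 28

RES = [0xe4, 0x13, 0xe6, 0x28]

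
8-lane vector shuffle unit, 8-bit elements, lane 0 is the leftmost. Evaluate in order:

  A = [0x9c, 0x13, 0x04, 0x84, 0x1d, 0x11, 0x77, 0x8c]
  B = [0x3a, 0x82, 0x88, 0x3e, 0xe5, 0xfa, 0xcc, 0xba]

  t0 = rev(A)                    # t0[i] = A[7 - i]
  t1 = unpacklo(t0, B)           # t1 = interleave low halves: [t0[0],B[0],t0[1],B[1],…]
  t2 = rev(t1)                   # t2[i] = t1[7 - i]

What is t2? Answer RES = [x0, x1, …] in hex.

→ t0 |8c|77|11|1d|84|04|13|9c|
→ t1 |8c|3a|77|82|11|88|1d|3e|
→ t2 |3e|1d|88|11|82|77|3a|8c|

RES = [0x3e, 0x1d, 0x88, 0x11, 0x82, 0x77, 0x3a, 0x8c]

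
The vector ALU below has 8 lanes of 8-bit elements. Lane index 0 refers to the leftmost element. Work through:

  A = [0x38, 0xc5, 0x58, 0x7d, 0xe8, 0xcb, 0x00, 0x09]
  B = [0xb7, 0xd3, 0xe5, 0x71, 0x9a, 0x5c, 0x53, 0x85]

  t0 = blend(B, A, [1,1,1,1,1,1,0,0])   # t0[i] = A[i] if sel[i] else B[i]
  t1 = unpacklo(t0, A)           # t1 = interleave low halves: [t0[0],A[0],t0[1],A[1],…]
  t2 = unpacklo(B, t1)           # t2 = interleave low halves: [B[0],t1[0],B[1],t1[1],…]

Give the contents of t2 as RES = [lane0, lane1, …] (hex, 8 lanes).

→ t0 |38|c5|58|7d|e8|cb|53|85|
→ t1 |38|38|c5|c5|58|58|7d|7d|
→ t2 |b7|38|d3|38|e5|c5|71|c5|

RES = [ 0xb7  0x38  0xd3  0x38  0xe5  0xc5  0x71  0xc5 ]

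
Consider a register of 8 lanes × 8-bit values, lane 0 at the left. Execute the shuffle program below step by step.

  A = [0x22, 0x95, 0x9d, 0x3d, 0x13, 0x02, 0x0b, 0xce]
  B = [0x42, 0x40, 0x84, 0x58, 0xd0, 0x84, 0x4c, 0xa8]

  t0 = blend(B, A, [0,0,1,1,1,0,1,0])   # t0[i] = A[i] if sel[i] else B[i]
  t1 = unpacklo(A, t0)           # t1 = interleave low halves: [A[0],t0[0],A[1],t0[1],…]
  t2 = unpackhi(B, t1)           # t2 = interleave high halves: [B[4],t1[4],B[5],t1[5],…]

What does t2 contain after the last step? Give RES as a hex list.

  t0: 42 40 9d 3d 13 84 0b a8
  t1: 22 42 95 40 9d 9d 3d 3d
  t2: d0 9d 84 9d 4c 3d a8 3d

RES = [0xd0, 0x9d, 0x84, 0x9d, 0x4c, 0x3d, 0xa8, 0x3d]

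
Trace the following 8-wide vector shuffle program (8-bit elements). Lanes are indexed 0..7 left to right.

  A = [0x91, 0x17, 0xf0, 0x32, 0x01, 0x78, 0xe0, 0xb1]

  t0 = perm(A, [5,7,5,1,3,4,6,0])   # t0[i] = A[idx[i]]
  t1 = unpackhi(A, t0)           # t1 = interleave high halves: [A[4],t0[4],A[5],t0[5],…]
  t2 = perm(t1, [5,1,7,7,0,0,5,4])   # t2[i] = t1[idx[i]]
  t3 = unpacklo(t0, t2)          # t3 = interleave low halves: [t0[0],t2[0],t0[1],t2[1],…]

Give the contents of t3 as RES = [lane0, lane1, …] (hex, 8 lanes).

RES = [0x78, 0xe0, 0xb1, 0x32, 0x78, 0x91, 0x17, 0x91]

t0 = [0x78, 0xb1, 0x78, 0x17, 0x32, 0x01, 0xe0, 0x91]
t1 = [0x01, 0x32, 0x78, 0x01, 0xe0, 0xe0, 0xb1, 0x91]
t2 = [0xe0, 0x32, 0x91, 0x91, 0x01, 0x01, 0xe0, 0xe0]
t3 = [0x78, 0xe0, 0xb1, 0x32, 0x78, 0x91, 0x17, 0x91]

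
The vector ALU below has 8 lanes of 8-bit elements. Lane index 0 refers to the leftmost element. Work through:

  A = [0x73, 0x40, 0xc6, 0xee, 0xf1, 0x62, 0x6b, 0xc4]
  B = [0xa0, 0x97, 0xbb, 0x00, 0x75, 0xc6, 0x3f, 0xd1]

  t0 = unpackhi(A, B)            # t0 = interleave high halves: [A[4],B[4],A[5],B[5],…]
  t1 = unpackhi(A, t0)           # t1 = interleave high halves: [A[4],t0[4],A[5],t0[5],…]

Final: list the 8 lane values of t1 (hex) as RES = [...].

RES = [0xf1, 0x6b, 0x62, 0x3f, 0x6b, 0xc4, 0xc4, 0xd1]

→ t0 |f1|75|62|c6|6b|3f|c4|d1|
→ t1 |f1|6b|62|3f|6b|c4|c4|d1|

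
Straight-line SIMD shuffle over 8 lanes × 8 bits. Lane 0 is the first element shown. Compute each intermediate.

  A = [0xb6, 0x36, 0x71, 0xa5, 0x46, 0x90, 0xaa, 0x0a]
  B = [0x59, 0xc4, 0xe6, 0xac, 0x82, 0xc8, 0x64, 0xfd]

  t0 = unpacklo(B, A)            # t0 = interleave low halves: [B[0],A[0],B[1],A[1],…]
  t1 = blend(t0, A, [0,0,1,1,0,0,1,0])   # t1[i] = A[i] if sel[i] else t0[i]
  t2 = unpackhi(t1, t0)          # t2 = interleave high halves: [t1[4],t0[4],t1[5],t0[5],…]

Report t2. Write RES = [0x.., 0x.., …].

→ t0 |59|b6|c4|36|e6|71|ac|a5|
→ t1 |59|b6|71|a5|e6|71|aa|a5|
→ t2 |e6|e6|71|71|aa|ac|a5|a5|

RES = [ 0xe6  0xe6  0x71  0x71  0xaa  0xac  0xa5  0xa5 ]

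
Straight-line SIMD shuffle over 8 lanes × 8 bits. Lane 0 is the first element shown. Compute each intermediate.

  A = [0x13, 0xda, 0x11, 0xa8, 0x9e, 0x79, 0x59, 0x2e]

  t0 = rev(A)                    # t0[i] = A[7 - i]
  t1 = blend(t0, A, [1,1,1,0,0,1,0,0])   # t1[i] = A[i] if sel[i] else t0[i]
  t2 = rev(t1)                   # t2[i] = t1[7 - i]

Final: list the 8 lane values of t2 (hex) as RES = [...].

RES = [0x13, 0xda, 0x79, 0xa8, 0x9e, 0x11, 0xda, 0x13]

→ t0 |2e|59|79|9e|a8|11|da|13|
→ t1 |13|da|11|9e|a8|79|da|13|
→ t2 |13|da|79|a8|9e|11|da|13|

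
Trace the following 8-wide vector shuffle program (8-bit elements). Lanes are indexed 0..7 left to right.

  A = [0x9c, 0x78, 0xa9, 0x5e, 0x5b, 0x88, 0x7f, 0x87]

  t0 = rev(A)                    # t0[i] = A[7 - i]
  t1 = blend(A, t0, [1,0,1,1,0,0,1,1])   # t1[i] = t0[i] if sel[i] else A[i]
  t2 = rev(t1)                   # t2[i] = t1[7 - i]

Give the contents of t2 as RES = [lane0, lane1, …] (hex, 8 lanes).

→ t0 |87|7f|88|5b|5e|a9|78|9c|
→ t1 |87|78|88|5b|5b|88|78|9c|
→ t2 |9c|78|88|5b|5b|88|78|87|

RES = [0x9c, 0x78, 0x88, 0x5b, 0x5b, 0x88, 0x78, 0x87]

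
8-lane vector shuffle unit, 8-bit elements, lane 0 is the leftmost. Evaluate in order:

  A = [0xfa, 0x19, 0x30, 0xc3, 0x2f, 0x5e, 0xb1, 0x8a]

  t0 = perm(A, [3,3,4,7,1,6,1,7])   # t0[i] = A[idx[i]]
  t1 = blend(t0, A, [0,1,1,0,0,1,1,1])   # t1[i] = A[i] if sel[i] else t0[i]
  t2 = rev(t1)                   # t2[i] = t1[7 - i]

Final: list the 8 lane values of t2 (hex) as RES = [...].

t0 = [0xc3, 0xc3, 0x2f, 0x8a, 0x19, 0xb1, 0x19, 0x8a]
t1 = [0xc3, 0x19, 0x30, 0x8a, 0x19, 0x5e, 0xb1, 0x8a]
t2 = [0x8a, 0xb1, 0x5e, 0x19, 0x8a, 0x30, 0x19, 0xc3]

RES = [ 0x8a  0xb1  0x5e  0x19  0x8a  0x30  0x19  0xc3 ]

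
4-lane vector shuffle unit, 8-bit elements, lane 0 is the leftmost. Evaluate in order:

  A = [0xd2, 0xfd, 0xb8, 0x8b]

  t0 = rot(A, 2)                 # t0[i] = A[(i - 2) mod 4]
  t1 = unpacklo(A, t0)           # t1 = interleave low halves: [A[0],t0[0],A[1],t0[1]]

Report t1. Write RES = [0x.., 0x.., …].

RES = [ 0xd2  0xb8  0xfd  0x8b ]

  t0: b8 8b d2 fd
  t1: d2 b8 fd 8b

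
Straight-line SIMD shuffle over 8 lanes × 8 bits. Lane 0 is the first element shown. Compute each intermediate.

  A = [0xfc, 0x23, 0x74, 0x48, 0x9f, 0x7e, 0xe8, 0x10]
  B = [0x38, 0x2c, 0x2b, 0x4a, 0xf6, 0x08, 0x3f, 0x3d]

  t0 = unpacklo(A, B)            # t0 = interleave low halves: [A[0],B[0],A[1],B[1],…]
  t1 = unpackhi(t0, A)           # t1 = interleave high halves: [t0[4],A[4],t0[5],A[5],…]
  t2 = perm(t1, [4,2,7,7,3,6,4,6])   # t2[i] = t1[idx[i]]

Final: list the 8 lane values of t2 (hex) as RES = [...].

  t0: fc 38 23 2c 74 2b 48 4a
  t1: 74 9f 2b 7e 48 e8 4a 10
  t2: 48 2b 10 10 7e 4a 48 4a

RES = [0x48, 0x2b, 0x10, 0x10, 0x7e, 0x4a, 0x48, 0x4a]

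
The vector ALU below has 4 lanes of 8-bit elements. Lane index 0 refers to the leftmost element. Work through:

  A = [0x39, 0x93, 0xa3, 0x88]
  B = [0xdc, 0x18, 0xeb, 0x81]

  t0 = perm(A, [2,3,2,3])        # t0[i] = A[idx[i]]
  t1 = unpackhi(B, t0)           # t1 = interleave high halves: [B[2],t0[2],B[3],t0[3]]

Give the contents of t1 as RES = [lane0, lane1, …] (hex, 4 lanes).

RES = [ 0xeb  0xa3  0x81  0x88 ]

  t0: a3 88 a3 88
  t1: eb a3 81 88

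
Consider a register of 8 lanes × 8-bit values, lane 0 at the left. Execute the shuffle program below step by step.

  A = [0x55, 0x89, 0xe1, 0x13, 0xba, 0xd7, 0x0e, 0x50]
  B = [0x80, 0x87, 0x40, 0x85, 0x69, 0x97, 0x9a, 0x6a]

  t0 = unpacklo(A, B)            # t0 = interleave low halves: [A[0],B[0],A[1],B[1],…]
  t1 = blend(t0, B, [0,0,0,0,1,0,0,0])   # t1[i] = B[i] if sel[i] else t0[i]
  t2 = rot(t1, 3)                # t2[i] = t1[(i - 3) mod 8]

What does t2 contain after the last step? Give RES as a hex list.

RES = [ 0x40  0x13  0x85  0x55  0x80  0x89  0x87  0x69 ]

t0 = [0x55, 0x80, 0x89, 0x87, 0xe1, 0x40, 0x13, 0x85]
t1 = [0x55, 0x80, 0x89, 0x87, 0x69, 0x40, 0x13, 0x85]
t2 = [0x40, 0x13, 0x85, 0x55, 0x80, 0x89, 0x87, 0x69]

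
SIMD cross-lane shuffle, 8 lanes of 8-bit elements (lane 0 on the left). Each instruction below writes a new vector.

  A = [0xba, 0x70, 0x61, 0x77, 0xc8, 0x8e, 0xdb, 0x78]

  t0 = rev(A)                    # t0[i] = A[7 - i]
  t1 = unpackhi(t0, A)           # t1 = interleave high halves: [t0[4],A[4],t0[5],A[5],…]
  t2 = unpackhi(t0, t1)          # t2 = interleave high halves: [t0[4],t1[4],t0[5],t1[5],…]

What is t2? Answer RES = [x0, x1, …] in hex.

  t0: 78 db 8e c8 77 61 70 ba
  t1: 77 c8 61 8e 70 db ba 78
  t2: 77 70 61 db 70 ba ba 78

RES = [ 0x77  0x70  0x61  0xdb  0x70  0xba  0xba  0x78 ]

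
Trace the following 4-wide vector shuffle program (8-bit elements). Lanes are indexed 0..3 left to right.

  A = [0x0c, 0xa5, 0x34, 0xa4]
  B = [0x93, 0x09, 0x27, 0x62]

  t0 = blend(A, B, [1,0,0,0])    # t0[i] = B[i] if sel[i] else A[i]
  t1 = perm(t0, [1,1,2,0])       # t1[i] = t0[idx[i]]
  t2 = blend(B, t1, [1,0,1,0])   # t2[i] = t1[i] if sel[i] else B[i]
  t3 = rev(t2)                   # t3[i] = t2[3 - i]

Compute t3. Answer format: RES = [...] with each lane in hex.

t0 = [0x93, 0xa5, 0x34, 0xa4]
t1 = [0xa5, 0xa5, 0x34, 0x93]
t2 = [0xa5, 0x09, 0x34, 0x62]
t3 = [0x62, 0x34, 0x09, 0xa5]

RES = [ 0x62  0x34  0x09  0xa5 ]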